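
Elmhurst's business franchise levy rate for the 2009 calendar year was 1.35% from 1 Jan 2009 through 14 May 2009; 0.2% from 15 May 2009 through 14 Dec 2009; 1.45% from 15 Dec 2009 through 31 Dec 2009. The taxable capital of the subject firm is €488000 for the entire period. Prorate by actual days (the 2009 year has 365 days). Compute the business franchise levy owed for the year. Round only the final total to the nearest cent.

€3320.41

1 Jan – 14 May 2009: 134 days at 1.35% → €488000 × 1.35% × 134/365 = €2418.6082
15 May – 14 Dec 2009: 214 days at 0.2% → €488000 × 0.2% × 214/365 = €572.2301
15 Dec – 31 Dec 2009: 17 days at 1.45% → €488000 × 1.45% × 17/365 = €329.5671
Total = €3320.4055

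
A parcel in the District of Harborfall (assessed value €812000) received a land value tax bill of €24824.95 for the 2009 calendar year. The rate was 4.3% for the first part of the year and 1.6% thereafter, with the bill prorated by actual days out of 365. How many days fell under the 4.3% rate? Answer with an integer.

Let d = days at the first rate; then 365 − d days at the second rate.
€812000 × [4.3%·d + 1.6%·(365−d)] / 365 = €24824.95
Solving gives d = 197, so the new rate took effect on July 17, 2009.

197 days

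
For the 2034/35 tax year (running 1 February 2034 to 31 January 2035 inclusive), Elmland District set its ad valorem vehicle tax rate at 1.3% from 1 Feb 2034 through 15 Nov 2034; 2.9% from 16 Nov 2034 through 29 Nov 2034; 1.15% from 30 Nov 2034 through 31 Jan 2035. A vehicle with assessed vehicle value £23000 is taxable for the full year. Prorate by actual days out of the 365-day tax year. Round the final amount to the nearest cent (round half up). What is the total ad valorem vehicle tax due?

1 Feb – 15 Nov 2034: 288 days at 1.3% → £23000 × 1.3% × 288/365 = £235.9233
16 Nov – 29 Nov 2034: 14 days at 2.9% → £23000 × 2.9% × 14/365 = £25.5836
30 Nov 2034 – 31 Jan 2035: 63 days at 1.15% → £23000 × 1.15% × 63/365 = £45.6534
Total = £307.1603

£307.16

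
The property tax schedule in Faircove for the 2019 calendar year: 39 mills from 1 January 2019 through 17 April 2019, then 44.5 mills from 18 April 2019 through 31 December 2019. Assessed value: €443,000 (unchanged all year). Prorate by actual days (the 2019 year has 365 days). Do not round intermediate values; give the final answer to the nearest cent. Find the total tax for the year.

€18,999.24

1 January – 17 April 2019: 107 days at 39 mills → €443,000 × 3.9% × 107/365 = €5,064.7644
18 April – 31 December 2019: 258 days at 44.5 mills → €443,000 × 4.45% × 258/365 = €13,934.4740
Total = €18,999.2384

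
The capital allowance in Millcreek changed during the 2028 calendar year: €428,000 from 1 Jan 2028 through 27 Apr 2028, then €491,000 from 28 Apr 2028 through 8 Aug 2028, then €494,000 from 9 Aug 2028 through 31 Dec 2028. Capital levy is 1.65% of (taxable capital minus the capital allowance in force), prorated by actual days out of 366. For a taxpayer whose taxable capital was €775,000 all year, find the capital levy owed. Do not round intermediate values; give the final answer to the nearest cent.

1 Jan – 27 Apr 2028: 118 days, exemption €428,000 → (€775,000 − €428,000) × 1.65% × 118/366 = €1,845.9262
28 Apr – 8 Aug 2028: 103 days, exemption €491,000 → (€775,000 − €491,000) × 1.65% × 103/366 = €1,318.7377
9 Aug – 31 Dec 2028: 145 days, exemption €494,000 → (€775,000 − €494,000) × 1.65% × 145/366 = €1,836.8648
Total = €5,001.5287

€5,001.53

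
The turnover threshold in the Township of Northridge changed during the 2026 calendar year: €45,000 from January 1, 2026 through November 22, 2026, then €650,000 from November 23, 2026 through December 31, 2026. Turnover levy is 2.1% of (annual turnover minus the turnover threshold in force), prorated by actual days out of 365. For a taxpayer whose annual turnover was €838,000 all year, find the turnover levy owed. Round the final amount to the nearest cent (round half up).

January 1 – November 22, 2026: 326 days, exemption €45,000 → (€838,000 − €45,000) × 2.1% × 326/365 = €14,873.6384
November 23 – December 31, 2026: 39 days, exemption €650,000 → (€838,000 − €650,000) × 2.1% × 39/365 = €421.8411
Total = €15,295.4795

€15,295.48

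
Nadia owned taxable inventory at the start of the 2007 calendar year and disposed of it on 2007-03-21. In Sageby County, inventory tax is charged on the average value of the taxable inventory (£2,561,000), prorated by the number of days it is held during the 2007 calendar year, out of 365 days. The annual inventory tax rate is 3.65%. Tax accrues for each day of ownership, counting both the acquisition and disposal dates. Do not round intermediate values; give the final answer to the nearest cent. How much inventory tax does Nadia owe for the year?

£20,488.00

Days held (2007-01-01 to 2007-03-21): 80 out of 365
Tax = £2,561,000 × 3.65% × 80/365 = £20,488.0000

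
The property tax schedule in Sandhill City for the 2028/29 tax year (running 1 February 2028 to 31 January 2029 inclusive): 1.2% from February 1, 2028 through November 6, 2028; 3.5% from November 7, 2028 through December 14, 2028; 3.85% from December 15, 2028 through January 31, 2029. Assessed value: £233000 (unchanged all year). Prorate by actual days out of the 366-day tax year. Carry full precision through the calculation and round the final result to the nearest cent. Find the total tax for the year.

£4162.17

February 1 – November 6, 2028: 280 days at 1.2% → £233000 × 1.2% × 280/366 = £2139.0164
November 7 – December 14, 2028: 38 days at 3.5% → £233000 × 3.5% × 38/366 = £846.6940
December 15, 2028 – January 31, 2029: 48 days at 3.85% → £233000 × 3.85% × 48/366 = £1176.4590
Total = £4162.1694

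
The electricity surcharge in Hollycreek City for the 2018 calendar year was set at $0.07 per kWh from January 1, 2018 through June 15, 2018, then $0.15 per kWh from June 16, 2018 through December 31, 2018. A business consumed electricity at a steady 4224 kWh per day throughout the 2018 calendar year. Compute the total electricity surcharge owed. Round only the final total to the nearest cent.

January 1 – June 15, 2018: 166 days × 4224 kWh/day = 701,184 kWh at $0.07/kWh → $49,082.88
June 16 – December 31, 2018: 199 days × 4224 kWh/day = 840,576 kWh at $0.15/kWh → $126,086.40

$175,169.28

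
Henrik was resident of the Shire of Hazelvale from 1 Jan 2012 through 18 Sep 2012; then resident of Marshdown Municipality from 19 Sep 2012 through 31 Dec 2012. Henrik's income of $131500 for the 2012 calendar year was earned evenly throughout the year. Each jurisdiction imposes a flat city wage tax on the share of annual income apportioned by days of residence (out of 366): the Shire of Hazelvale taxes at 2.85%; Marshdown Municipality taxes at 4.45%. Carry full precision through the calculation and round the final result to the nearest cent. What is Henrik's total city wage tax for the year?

$4345.61

The Shire of Hazelvale, 1 Jan – 18 Sep 2012: 262 days → $131500 × 2.85% × 262/366 = $2682.8156
Marshdown Municipality, 19 Sep – 31 Dec 2012: 104 days → $131500 × 4.45% × 104/366 = $1662.7923
Total = $4345.6079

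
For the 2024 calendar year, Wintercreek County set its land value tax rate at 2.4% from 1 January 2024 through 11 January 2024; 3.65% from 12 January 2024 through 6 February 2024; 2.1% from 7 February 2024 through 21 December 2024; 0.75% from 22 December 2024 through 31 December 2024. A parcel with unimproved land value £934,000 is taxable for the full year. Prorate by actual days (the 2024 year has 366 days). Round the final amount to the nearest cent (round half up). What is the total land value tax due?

1 January – 11 January 2024: 11 days at 2.4% → £934,000 × 2.4% × 11/366 = £673.7049
12 January – 6 February 2024: 26 days at 3.65% → £934,000 × 3.65% × 26/366 = £2,421.7650
7 February – 21 December 2024: 319 days at 2.1% → £934,000 × 2.1% × 319/366 = £17,095.2623
22 December – 31 December 2024: 10 days at 0.75% → £934,000 × 0.75% × 10/366 = £191.3934
Total = £20,382.1257

£20,382.13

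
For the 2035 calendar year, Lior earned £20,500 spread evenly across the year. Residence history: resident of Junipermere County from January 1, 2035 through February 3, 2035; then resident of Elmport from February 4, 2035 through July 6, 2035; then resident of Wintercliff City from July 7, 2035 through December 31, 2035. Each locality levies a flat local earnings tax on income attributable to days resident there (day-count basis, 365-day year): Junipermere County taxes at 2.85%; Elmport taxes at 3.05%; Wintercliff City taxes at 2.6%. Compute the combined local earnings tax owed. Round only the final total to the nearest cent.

£576.44

Junipermere County, January 1 – February 3, 2035: 34 days → £20,500 × 2.85% × 34/365 = £54.4233
Elmport, February 4 – July 6, 2035: 153 days → £20,500 × 3.05% × 153/365 = £262.0911
Wintercliff City, July 7 – December 31, 2035: 178 days → £20,500 × 2.6% × 178/365 = £259.9288
Total = £576.4432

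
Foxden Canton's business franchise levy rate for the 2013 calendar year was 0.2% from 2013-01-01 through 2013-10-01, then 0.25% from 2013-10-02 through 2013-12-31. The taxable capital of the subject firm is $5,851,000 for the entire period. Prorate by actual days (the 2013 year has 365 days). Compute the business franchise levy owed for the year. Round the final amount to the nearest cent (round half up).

$12,431.37

2013-01-01 to 2013-10-01: 274 days at 0.2% → $5,851,000 × 0.2% × 274/365 = $8,784.5151
2013-10-02 to 2013-12-31: 91 days at 0.25% → $5,851,000 × 0.25% × 91/365 = $3,646.8562
Total = $12,431.3712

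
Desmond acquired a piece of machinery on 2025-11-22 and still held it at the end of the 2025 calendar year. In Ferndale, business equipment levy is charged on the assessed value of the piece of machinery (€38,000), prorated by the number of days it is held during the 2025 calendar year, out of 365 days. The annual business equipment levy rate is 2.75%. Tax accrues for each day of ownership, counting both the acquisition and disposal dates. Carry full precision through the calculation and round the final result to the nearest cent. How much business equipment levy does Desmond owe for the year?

€114.52

Days held (2025-11-22 to 2025-12-31): 40 out of 365
Tax = €38,000 × 2.75% × 40/365 = €114.5205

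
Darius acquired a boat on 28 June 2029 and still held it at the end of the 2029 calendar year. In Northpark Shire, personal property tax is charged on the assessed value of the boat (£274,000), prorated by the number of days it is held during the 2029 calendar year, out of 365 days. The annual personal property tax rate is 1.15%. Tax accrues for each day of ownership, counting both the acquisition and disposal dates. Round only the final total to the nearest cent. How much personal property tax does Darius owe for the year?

Days held (28 June – 31 December 2029): 187 out of 365
Tax = £274,000 × 1.15% × 187/365 = £1,614.3479

£1,614.35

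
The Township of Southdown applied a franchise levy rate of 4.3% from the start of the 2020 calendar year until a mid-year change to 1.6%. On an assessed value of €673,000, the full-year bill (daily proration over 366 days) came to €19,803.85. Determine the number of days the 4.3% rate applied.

182 days

Let d = days at the first rate; then 366 − d days at the second rate.
€673,000 × [4.3%·d + 1.6%·(366−d)] / 366 = €19,803.85
Solving gives d = 182, so the new rate took effect on 1 Jul 2020.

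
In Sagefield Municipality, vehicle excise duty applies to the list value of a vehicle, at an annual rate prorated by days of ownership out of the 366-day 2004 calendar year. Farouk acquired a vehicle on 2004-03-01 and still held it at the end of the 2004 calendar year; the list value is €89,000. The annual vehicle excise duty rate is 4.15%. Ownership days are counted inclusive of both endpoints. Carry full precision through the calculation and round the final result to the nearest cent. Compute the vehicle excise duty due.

€3,088.01

Days held (2004-03-01 to 2004-12-31): 306 out of 366
Tax = €89,000 × 4.15% × 306/366 = €3,088.0082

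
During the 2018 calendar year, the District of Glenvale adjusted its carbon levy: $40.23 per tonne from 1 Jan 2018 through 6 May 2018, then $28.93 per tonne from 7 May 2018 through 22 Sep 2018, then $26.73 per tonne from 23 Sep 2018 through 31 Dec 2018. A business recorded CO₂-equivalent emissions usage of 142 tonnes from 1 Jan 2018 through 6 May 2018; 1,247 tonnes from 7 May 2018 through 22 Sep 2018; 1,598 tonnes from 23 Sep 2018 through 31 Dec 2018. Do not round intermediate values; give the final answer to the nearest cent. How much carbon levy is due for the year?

1 Jan – 6 May 2018: 142 tonnes at $40.23/tonne → $5712.66
7 May – 22 Sep 2018: 1,247 tonnes at $28.93/tonne → $36075.71
23 Sep – 31 Dec 2018: 1,598 tonnes at $26.73/tonne → $42714.54

$84502.91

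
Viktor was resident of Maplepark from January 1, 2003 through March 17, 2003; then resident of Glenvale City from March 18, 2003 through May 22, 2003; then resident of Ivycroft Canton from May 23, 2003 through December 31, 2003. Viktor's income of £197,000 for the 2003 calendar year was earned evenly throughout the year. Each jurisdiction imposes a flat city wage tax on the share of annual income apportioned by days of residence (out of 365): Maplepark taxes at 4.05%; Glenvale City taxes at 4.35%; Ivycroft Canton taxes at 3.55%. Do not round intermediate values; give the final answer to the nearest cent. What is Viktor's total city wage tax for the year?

Maplepark, January 1 – March 17, 2003: 76 days → £197,000 × 4.05% × 76/365 = £1,661.2767
Glenvale City, March 18 – May 22, 2003: 66 days → £197,000 × 4.35% × 66/365 = £1,549.5534
Ivycroft Canton, May 23 – December 31, 2003: 223 days → £197,000 × 3.55% × 223/365 = £4,272.7411
Total = £7,483.5712

£7,483.57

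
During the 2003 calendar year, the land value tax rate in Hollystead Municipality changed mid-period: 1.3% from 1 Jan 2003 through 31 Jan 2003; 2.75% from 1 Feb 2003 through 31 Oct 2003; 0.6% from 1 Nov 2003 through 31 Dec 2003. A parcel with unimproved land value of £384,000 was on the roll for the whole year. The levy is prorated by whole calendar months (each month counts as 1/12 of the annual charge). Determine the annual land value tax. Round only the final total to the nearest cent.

£8,720.00

1 Jan – 31 Jan 2003: 1 month at 1.3% → £384,000 × 1.3% × 1/12 = £416.0000
1 Feb – 31 Oct 2003: 9 months at 2.75% → £384,000 × 2.75% × 9/12 = £7,920.0000
1 Nov – 31 Dec 2003: 2 months at 0.6% → £384,000 × 0.6% × 2/12 = £384.0000
Total = £8,720.0000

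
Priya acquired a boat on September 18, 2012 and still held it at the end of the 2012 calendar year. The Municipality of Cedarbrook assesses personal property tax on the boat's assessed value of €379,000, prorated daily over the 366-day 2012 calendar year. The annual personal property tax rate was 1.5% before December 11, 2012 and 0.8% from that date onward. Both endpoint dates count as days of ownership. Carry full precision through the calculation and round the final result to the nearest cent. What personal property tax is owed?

€1,478.72

September 18 – December 10, 2012: 84 days at 1.5% → €379,000 × 1.5% × 84/366 = €1,304.7541
December 11 – December 31, 2012: 21 days at 0.8% → €379,000 × 0.8% × 21/366 = €173.9672
Total = €1,478.7213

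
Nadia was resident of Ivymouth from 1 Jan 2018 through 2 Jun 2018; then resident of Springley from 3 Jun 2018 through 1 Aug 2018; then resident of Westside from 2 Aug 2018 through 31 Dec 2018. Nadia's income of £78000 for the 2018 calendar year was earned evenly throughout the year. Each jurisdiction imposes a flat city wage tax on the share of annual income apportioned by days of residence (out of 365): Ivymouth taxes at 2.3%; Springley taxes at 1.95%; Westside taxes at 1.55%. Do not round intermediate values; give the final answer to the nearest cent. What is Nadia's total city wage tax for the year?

Ivymouth, 1 Jan – 2 Jun 2018: 153 days → £78000 × 2.3% × 153/365 = £752.0055
Springley, 3 Jun – 1 Aug 2018: 60 days → £78000 × 1.95% × 60/365 = £250.0274
Westside, 2 Aug – 31 Dec 2018: 152 days → £78000 × 1.55% × 152/365 = £503.4740
Total = £1505.5068

£1505.51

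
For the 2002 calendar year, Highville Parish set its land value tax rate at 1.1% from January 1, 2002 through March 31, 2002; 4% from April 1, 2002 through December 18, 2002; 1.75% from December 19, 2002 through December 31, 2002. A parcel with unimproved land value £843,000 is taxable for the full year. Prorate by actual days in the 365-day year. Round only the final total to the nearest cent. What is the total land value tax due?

£27,016.42

January 1 – March 31, 2002: 90 days at 1.1% → £843,000 × 1.1% × 90/365 = £2,286.4932
April 1 – December 18, 2002: 262 days at 4% → £843,000 × 4% × 262/365 = £24,204.4932
December 19 – December 31, 2002: 13 days at 1.75% → £843,000 × 1.75% × 13/365 = £525.4315
Total = £27,016.4178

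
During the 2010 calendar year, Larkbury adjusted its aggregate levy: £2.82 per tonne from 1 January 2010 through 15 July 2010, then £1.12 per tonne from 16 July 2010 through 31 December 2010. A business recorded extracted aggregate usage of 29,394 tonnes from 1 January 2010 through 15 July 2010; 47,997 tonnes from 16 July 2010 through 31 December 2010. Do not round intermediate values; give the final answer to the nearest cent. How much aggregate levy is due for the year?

1 January – 15 July 2010: 29,394 tonnes at £2.82/tonne → £82891.08
16 July – 31 December 2010: 47,997 tonnes at £1.12/tonne → £53756.64

£136647.72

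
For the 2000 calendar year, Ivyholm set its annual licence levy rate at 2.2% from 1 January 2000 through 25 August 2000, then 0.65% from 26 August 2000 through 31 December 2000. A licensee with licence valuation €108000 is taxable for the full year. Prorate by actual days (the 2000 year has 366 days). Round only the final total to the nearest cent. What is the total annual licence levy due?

1 January – 25 August 2000: 238 days at 2.2% → €108000 × 2.2% × 238/366 = €1545.0492
26 August – 31 December 2000: 128 days at 0.65% → €108000 × 0.65% × 128/366 = €245.5082
Total = €1790.5574

€1790.56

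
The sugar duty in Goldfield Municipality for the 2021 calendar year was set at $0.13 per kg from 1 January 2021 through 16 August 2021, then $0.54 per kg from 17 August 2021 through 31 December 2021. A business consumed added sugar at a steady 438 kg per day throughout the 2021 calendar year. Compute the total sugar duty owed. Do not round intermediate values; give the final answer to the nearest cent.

1 January – 16 August 2021: 228 days × 438 kg/day = 99,864 kg at $0.13/kg → $12982.32
17 August – 31 December 2021: 137 days × 438 kg/day = 60,006 kg at $0.54/kg → $32403.24

$45385.56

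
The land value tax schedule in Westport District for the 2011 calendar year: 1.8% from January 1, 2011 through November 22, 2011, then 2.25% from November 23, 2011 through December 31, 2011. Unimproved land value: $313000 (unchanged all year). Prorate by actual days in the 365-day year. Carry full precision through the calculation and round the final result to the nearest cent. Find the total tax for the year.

$5784.50

January 1 – November 22, 2011: 326 days at 1.8% → $313000 × 1.8% × 326/365 = $5032.0110
November 23 – December 31, 2011: 39 days at 2.25% → $313000 × 2.25% × 39/365 = $752.4863
Total = $5784.4973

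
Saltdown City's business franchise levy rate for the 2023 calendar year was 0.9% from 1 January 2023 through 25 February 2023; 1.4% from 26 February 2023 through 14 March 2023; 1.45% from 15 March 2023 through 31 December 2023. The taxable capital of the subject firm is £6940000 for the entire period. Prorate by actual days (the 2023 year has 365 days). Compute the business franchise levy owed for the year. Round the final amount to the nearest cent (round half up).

£94612.16

1 January – 25 February 2023: 56 days at 0.9% → £6940000 × 0.9% × 56/365 = £9582.9041
26 February – 14 March 2023: 17 days at 1.4% → £6940000 × 1.4% × 17/365 = £4525.2603
15 March – 31 December 2023: 292 days at 1.45% → £6940000 × 1.45% × 292/365 = £80504.0000
Total = £94612.1644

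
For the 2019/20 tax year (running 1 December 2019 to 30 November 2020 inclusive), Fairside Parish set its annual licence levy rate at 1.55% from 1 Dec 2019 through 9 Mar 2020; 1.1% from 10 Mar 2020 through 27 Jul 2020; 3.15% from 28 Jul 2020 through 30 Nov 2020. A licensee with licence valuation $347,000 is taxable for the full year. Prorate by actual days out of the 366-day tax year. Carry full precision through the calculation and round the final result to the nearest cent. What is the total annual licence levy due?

$6,692.55

1 Dec 2019 – 9 Mar 2020: 100 days at 1.55% → $347,000 × 1.55% × 100/366 = $1,469.5355
10 Mar – 27 Jul 2020: 140 days at 1.1% → $347,000 × 1.1% × 140/366 = $1,460.0546
28 Jul – 30 Nov 2020: 126 days at 3.15% → $347,000 × 3.15% × 126/366 = $3,762.9590
Total = $6,692.5492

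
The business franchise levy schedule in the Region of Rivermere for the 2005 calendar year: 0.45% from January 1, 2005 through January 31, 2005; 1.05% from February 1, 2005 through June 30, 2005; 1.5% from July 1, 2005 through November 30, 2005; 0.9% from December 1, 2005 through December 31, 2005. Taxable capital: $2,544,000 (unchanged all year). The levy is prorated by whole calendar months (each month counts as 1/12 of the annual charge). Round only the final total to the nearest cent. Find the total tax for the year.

$29,892.00

January 1 – January 31, 2005: 1 month at 0.45% → $2,544,000 × 0.45% × 1/12 = $954.0000
February 1 – June 30, 2005: 5 months at 1.05% → $2,544,000 × 1.05% × 5/12 = $11,130.0000
July 1 – November 30, 2005: 5 months at 1.5% → $2,544,000 × 1.5% × 5/12 = $15,900.0000
December 1 – December 31, 2005: 1 month at 0.9% → $2,544,000 × 0.9% × 1/12 = $1,908.0000
Total = $29,892.0000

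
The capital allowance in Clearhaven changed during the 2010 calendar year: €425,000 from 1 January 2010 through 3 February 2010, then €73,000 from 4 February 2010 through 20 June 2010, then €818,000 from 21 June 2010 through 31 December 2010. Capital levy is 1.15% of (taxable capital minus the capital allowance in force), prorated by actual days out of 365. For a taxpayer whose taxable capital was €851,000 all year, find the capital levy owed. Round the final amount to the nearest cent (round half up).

€4,016.24

1 January – 3 February 2010: 34 days, exemption €425,000 → (€851,000 − €425,000) × 1.15% × 34/365 = €456.3452
4 February – 20 June 2010: 137 days, exemption €73,000 → (€851,000 − €73,000) × 1.15% × 137/365 = €3,358.1890
21 June – 31 December 2010: 194 days, exemption €818,000 → (€851,000 − €818,000) × 1.15% × 194/365 = €201.7068
Total = €4,016.2411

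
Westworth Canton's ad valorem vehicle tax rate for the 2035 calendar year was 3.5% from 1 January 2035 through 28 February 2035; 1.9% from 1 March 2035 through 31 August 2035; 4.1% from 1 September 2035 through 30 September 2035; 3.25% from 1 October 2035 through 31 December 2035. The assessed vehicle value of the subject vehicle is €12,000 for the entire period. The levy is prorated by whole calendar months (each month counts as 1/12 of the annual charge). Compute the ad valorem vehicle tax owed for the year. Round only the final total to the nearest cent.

1 January – 28 February 2035: 2 months at 3.5% → €12,000 × 3.5% × 2/12 = €70.0000
1 March – 31 August 2035: 6 months at 1.9% → €12,000 × 1.9% × 6/12 = €114.0000
1 September – 30 September 2035: 1 month at 4.1% → €12,000 × 4.1% × 1/12 = €41.0000
1 October – 31 December 2035: 3 months at 3.25% → €12,000 × 3.25% × 3/12 = €97.5000
Total = €322.5000

€322.50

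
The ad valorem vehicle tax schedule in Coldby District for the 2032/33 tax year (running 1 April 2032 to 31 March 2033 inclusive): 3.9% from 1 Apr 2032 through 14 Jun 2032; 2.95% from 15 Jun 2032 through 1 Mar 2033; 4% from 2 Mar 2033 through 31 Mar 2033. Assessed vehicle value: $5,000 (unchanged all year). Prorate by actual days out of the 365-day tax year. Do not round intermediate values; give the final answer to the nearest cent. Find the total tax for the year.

1 Apr – 14 Jun 2032: 75 days at 3.9% → $5,000 × 3.9% × 75/365 = $40.0685
15 Jun 2032 – 1 Mar 2033: 260 days at 2.95% → $5,000 × 2.95% × 260/365 = $105.0685
2 Mar – 31 Mar 2033: 30 days at 4% → $5,000 × 4% × 30/365 = $16.4384
Total = $161.5753

$161.58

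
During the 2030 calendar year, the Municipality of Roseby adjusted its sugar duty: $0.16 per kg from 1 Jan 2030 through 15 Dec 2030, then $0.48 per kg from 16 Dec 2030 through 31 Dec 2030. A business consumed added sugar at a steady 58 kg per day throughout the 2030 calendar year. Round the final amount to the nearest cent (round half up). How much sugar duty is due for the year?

$3,684.16

1 Jan – 15 Dec 2030: 349 days × 58 kg/day = 20,242 kg at $0.16/kg → $3,238.72
16 Dec – 31 Dec 2030: 16 days × 58 kg/day = 928 kg at $0.48/kg → $445.44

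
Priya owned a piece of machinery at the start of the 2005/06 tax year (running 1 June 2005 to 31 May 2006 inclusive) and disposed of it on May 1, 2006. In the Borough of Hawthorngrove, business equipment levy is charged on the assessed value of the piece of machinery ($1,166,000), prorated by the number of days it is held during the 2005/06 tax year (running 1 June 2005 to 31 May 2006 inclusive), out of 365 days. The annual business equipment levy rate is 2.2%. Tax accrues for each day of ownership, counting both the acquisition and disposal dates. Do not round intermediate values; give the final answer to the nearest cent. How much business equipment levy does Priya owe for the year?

Days held (June 1, 2005 – May 1, 2006): 335 out of 365
Tax = $1,166,000 × 2.2% × 335/365 = $23,543.6164

$23,543.62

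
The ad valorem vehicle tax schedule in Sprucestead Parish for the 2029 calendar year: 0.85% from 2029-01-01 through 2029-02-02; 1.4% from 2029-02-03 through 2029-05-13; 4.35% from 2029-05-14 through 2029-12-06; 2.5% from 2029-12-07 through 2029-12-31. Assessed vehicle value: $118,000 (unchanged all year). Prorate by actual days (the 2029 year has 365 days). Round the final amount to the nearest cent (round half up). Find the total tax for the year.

$3,656.38

2029-01-01 to 2029-02-02: 33 days at 0.85% → $118,000 × 0.85% × 33/365 = $90.6822
2029-02-03 to 2029-05-13: 100 days at 1.4% → $118,000 × 1.4% × 100/365 = $452.6027
2029-05-14 to 2029-12-06: 207 days at 4.35% → $118,000 × 4.35% × 207/365 = $2,911.0438
2029-12-07 to 2029-12-31: 25 days at 2.5% → $118,000 × 2.5% × 25/365 = $202.0548
Total = $3,656.3836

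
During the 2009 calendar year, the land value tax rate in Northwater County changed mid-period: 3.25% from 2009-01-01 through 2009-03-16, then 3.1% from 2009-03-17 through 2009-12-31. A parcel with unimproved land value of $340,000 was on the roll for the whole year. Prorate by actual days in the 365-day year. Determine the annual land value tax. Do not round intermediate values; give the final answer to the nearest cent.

$10,644.79

2009-01-01 to 2009-03-16: 75 days at 3.25% → $340,000 × 3.25% × 75/365 = $2,270.5479
2009-03-17 to 2009-12-31: 290 days at 3.1% → $340,000 × 3.1% × 290/365 = $8,374.2466
Total = $10,644.7945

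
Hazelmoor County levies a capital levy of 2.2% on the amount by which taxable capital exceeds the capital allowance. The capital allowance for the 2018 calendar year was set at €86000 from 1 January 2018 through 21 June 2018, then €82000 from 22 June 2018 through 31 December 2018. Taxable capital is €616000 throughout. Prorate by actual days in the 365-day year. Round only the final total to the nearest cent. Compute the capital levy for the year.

1 January – 21 June 2018: 172 days, exemption €86000 → (€616000 − €86000) × 2.2% × 172/365 = €5494.5753
22 June – 31 December 2018: 193 days, exemption €82000 → (€616000 − €82000) × 2.2% × 193/365 = €6211.9562
Total = €11706.5315

€11706.53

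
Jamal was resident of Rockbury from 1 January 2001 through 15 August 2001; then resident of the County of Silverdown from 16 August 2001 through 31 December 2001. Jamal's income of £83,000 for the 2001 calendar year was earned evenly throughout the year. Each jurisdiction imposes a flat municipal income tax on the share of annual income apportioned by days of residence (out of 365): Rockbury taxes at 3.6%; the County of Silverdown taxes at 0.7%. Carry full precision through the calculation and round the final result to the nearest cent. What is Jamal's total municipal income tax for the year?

Rockbury, 1 January – 15 August 2001: 227 days → £83,000 × 3.6% × 227/365 = £1,858.2904
The County of Silverdown, 16 August – 31 December 2001: 138 days → £83,000 × 0.7% × 138/365 = £219.6658
Total = £2,077.9562

£2,077.96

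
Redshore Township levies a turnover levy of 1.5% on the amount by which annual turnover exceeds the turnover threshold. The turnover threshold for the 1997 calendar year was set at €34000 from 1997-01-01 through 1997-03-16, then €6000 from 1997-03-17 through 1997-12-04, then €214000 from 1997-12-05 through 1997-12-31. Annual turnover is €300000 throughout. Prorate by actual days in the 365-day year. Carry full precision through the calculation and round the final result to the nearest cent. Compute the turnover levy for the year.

1997-01-01 to 1997-03-16: 75 days, exemption €34000 → (€300000 − €34000) × 1.5% × 75/365 = €819.8630
1997-03-17 to 1997-12-04: 263 days, exemption €6000 → (€300000 − €6000) × 1.5% × 263/365 = €3177.6164
1997-12-05 to 1997-12-31: 27 days, exemption €214000 → (€300000 − €214000) × 1.5% × 27/365 = €95.4247
Total = €4092.9041

€4092.90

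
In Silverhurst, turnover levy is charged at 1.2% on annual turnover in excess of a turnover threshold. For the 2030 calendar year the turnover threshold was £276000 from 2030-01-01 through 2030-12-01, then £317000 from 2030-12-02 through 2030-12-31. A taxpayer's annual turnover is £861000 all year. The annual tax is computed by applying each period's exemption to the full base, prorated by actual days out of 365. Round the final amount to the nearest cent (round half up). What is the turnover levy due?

2030-01-01 to 2030-12-01: 335 days, exemption £276000 → (£861000 − £276000) × 1.2% × 335/365 = £6443.0137
2030-12-02 to 2030-12-31: 30 days, exemption £317000 → (£861000 − £317000) × 1.2% × 30/365 = £536.5479
Total = £6979.5616

£6979.56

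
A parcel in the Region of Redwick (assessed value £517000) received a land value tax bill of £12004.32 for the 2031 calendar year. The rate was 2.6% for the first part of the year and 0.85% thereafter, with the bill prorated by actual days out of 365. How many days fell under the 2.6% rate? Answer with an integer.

Let d = days at the first rate; then 365 − d days at the second rate.
£517000 × [2.6%·d + 0.85%·(365−d)] / 365 = £12004.32
Solving gives d = 307, so the new rate took effect on 4 Nov 2031.

307 days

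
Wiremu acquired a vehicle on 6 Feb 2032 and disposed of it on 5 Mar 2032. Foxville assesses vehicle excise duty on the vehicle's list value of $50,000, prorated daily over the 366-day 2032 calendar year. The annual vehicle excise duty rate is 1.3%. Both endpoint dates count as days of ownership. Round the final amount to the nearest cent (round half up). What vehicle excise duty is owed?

$51.50

Days held (6 Feb – 5 Mar 2032): 29 out of 366
Tax = $50,000 × 1.3% × 29/366 = $51.5027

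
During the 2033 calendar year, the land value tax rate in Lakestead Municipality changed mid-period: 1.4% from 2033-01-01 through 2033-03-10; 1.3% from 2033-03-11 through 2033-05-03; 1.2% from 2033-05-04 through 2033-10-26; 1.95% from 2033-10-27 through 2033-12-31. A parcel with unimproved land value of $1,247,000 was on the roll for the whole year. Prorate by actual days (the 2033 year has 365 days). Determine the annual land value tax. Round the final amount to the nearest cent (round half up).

$17,311.09

2033-01-01 to 2033-03-10: 69 days at 1.4% → $1,247,000 × 1.4% × 69/365 = $3,300.2795
2033-03-11 to 2033-05-03: 54 days at 1.3% → $1,247,000 × 1.3% × 54/365 = $2,398.3397
2033-05-04 to 2033-10-26: 176 days at 1.2% → $1,247,000 × 1.2% × 176/365 = $7,215.5178
2033-10-27 to 2033-12-31: 66 days at 1.95% → $1,247,000 × 1.95% × 66/365 = $4,396.9562
Total = $17,311.0932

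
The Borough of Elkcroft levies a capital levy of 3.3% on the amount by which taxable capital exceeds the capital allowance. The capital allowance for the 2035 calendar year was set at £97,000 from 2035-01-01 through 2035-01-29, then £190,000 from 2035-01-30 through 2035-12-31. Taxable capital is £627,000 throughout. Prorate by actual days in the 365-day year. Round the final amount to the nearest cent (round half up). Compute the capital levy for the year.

£14,664.84

2035-01-01 to 2035-01-29: 29 days, exemption £97,000 → (£627,000 − £97,000) × 3.3% × 29/365 = £1,389.6164
2035-01-30 to 2035-12-31: 336 days, exemption £190,000 → (£627,000 − £190,000) × 3.3% × 336/365 = £13,275.2219
Total = £14,664.8384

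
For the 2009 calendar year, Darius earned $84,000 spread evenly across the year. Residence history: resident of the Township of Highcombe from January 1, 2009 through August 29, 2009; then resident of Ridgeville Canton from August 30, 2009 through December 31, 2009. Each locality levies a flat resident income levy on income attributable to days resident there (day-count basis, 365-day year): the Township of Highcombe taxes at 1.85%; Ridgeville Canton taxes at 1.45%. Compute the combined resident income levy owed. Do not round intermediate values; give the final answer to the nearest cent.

The Township of Highcombe, January 1 – August 29, 2009: 241 days → $84,000 × 1.85% × 241/365 = $1,026.0658
Ridgeville Canton, August 30 – December 31, 2009: 124 days → $84,000 × 1.45% × 124/365 = $413.7863
Total = $1,439.8521

$1,439.85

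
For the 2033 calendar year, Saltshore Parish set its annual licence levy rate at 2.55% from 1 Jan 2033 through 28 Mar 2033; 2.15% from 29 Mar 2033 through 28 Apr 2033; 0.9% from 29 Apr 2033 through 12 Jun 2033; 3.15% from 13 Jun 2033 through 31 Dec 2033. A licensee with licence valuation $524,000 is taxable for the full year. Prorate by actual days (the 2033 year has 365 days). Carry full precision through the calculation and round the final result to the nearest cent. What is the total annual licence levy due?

$13,858.01

1 Jan – 28 Mar 2033: 87 days at 2.55% → $524,000 × 2.55% × 87/365 = $3,184.9151
29 Mar – 28 Apr 2033: 31 days at 2.15% → $524,000 × 2.15% × 31/365 = $956.8384
29 Apr – 12 Jun 2033: 45 days at 0.9% → $524,000 × 0.9% × 45/365 = $581.4247
13 Jun – 31 Dec 2033: 202 days at 3.15% → $524,000 × 3.15% × 202/365 = $9,134.8274
Total = $13,858.0055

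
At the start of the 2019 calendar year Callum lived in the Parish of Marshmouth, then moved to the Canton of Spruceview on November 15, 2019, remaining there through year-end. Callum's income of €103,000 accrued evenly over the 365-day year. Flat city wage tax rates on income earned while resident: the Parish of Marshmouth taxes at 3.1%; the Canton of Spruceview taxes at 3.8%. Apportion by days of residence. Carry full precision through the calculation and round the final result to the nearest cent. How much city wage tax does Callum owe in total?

The Parish of Marshmouth, January 1 – November 14, 2019: 318 days → €103,000 × 3.1% × 318/365 = €2,781.8466
The Canton of Spruceview, November 15 – December 31, 2019: 47 days → €103,000 × 3.8% × 47/365 = €503.9945
Total = €3,285.8411

€3,285.84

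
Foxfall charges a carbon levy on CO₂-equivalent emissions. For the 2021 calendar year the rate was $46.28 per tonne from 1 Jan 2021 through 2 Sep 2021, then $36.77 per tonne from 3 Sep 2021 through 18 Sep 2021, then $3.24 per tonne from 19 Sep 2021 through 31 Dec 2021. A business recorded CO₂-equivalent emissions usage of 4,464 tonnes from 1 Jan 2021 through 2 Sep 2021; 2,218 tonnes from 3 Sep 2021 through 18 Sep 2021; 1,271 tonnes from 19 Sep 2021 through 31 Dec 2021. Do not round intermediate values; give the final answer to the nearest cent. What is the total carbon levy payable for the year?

1 Jan – 2 Sep 2021: 4,464 tonnes at $46.28/tonne → $206,593.92
3 Sep – 18 Sep 2021: 2,218 tonnes at $36.77/tonne → $81,555.86
19 Sep – 31 Dec 2021: 1,271 tonnes at $3.24/tonne → $4,118.04

$292,267.82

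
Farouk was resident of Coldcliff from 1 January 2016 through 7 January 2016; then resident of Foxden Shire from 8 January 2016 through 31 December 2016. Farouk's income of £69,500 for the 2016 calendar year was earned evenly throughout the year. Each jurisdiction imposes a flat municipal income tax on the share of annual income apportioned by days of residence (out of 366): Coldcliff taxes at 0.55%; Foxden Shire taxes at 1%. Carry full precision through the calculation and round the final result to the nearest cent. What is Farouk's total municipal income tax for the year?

Coldcliff, 1 January – 7 January 2016: 7 days → £69,500 × 0.55% × 7/366 = £7.3108
Foxden Shire, 8 January – 31 December 2016: 359 days → £69,500 × 1% × 359/366 = £681.7077
Total = £689.0184

£689.02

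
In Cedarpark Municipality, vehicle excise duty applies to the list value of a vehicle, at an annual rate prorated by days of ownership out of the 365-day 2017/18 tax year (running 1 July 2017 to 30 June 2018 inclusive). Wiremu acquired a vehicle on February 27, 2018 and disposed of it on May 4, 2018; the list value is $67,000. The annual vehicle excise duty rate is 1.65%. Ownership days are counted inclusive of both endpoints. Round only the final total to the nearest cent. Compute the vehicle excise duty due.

$202.93

Days held (February 27 – May 4, 2018): 67 out of 365
Tax = $67,000 × 1.65% × 67/365 = $202.9274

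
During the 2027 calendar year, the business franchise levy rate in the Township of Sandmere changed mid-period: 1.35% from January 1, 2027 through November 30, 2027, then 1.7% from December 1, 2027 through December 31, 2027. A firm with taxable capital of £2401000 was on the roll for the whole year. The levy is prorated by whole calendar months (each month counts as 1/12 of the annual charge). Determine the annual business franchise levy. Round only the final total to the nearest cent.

January 1 – November 30, 2027: 11 months at 1.35% → £2401000 × 1.35% × 11/12 = £29712.3750
December 1 – December 31, 2027: 1 month at 1.7% → £2401000 × 1.7% × 1/12 = £3401.4167
Total = £33113.7917

£33113.79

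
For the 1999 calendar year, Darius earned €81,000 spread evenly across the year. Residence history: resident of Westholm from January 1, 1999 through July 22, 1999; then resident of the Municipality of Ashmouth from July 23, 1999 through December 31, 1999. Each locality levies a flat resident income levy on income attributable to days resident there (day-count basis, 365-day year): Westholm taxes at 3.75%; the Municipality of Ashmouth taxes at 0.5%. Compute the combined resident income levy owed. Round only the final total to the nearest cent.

Westholm, January 1 – July 22, 1999: 203 days → €81,000 × 3.75% × 203/365 = €1,689.3493
The Municipality of Ashmouth, July 23 – December 31, 1999: 162 days → €81,000 × 0.5% × 162/365 = €179.7534
Total = €1,869.1027

€1,869.10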